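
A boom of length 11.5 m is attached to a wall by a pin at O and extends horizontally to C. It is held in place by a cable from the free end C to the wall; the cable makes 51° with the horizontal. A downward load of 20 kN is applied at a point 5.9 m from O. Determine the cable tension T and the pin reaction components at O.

T = 13.20 kN, O_x = 8.309 kN, O_y = 9.739 kN

ΣM about O: T·sin51°·11.5 − 20·5.9 = 0 → T = 118/(11.5·0.777146) = 13.2033 ≈ 13.20 kN.
ΣF_x = 0: O_x − T·cos51° = 0 → O_x = 13.2033 × 0.62932 = 8.309 kN.
ΣF_y = 0: O_y + T·sin51° − 20 = 0 → O_y = 20 − 13.2033 × 0.777146 = 9.739 kN.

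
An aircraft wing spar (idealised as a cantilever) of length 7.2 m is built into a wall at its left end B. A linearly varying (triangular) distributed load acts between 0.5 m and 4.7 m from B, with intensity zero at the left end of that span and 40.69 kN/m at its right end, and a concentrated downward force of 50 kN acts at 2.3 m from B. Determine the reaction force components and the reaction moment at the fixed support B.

B_x = 0, B_y = 135.4 kN, M_B = 397.0 kN·m

Resultant of the triangular load: ½ × 40.69 × 4.2 = 85.449 kN, acting at 3.3 m from B (one-third of the span from the peak).
ΣF_x = 0: B_x = 0.
ΣF_y = 0: B_y − ½·40.69·4.2 − 50 = 0 → B_y = 135.4 kN.
ΣM about B: M_B − (½·40.69·4.2)·3.3 − 50·2.3 = 0 → M_B = 397.0 kN·m.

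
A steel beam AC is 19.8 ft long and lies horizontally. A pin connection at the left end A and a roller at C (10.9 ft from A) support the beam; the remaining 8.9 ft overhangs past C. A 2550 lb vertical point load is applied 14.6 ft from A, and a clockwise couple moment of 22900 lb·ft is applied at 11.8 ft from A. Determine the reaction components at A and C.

A_x = 0, A_y = -2967 lb, C_y = 5517 lb

Taking moments about A: C_y·10.9 − 2550·14.6 − 22900 = 0 → C_y = 60130/10.9 = 5516.51 ≈ 5517 lb.
ΣF_y = 0: A_y + 5516.51 − 2550 = 0 → A_y = -2967 lb.
ΣF_x = 0: no horizontal applied forces, so A_x = 0.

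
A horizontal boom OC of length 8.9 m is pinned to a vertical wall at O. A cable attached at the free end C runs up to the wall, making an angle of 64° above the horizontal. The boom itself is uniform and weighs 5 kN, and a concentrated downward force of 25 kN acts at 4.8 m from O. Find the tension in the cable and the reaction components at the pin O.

ΣM about O: T·sin64°·8.9 − 5·4.45 − 25·4.8 = 0 → T = 142.25/(8.9·0.898794) = 17.7829 ≈ 17.78 kN.
ΣF_x = 0: O_x − T·cos64° = 0 → O_x = 17.7829 × 0.438371 = 7.796 kN.
ΣF_y = 0: O_y + T·sin64° − 5 − 25 = 0 → O_y = 30 − 17.7829 × 0.898794 = 14.02 kN.

T = 17.78 kN, O_x = 7.796 kN, O_y = 14.02 kN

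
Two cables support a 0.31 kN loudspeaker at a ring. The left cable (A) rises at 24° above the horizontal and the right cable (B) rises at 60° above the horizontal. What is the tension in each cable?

ΣF_x = 0: −T_A·cos24° + T_B·cos60° = 0 → T_B = 1.82709·T_A.
ΣF_y = 0: T_A·sin24° + T_B·sin60° = 0.31.
Substitute: T_A·(0.406737 + 1.82709·0.866025) = 0.31 → T_A = 0.155854 ≈ 0.1559 kN.
Then T_B = 1.82709 × 0.155854 = 0.2848 kN.

T_A = 0.1559 kN, T_B = 0.2848 kN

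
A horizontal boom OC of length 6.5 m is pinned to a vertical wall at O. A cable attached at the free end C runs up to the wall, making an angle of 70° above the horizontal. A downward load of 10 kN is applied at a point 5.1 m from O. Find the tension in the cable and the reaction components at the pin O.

ΣM about O: T·sin70°·6.5 − 10·5.1 = 0 → T = 51/(6.5·0.939693) = 8.3497 ≈ 8.350 kN.
ΣF_x = 0: O_x − T·cos70° = 0 → O_x = 8.3497 × 0.34202 = 2.856 kN.
ΣF_y = 0: O_y + T·sin70° − 10 = 0 → O_y = 10 − 8.3497 × 0.939693 = 2.154 kN.

T = 8.350 kN, O_x = 2.856 kN, O_y = 2.154 kN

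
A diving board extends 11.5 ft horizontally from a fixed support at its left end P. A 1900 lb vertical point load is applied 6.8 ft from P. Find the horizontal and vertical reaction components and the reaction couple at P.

ΣF_x = 0: P_x = 0.
ΣF_y = 0: P_y − 1900 = 0 → P_y = 1900 lb.
ΣM about P: M_P − 1900·6.8 = 0 → M_P = 12920 lb·ft.

P_x = 0, P_y = 1900 lb, M_P = 12920 lb·ft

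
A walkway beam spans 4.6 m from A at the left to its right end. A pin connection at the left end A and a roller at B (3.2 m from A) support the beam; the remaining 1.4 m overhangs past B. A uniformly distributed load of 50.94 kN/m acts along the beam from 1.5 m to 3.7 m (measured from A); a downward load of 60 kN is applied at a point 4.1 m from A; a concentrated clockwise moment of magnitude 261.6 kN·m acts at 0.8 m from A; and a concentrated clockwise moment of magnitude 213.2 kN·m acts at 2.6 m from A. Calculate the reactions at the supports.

Resultant of the distributed load: 50.94 × 2.2 = 112.068 kN at 2.6 m from A.
ΣM about A: B_y·3.2 − (50.94·2.2)·2.6 − 60·4.1 − 261.6 − 213.2 = 0 → B_y = 1012.1768/3.2 = 316.305 ≈ 316.3 kN.
ΣF_y = 0: A_y + 316.305 − 50.94·2.2 − 60 = 0 → A_y = -144.2 kN.
ΣF_x = 0: no horizontal applied forces, so A_x = 0.

A_x = 0, A_y = -144.2 kN, B_y = 316.3 kN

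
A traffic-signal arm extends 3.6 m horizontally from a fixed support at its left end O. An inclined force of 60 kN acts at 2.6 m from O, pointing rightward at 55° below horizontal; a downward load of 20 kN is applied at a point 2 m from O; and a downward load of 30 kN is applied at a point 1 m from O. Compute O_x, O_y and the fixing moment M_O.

ΣF_x = 0: O_x + 60·cos55° = 0 → O_x = -34.41 kN.
ΣF_y = 0: O_y − 60·sin55° − 20 − 30 = 0 → O_y = 99.15 kN.
ΣM about O: M_O − 60·sin55°·2.6 − 20·2 − 30·1 = 0 → M_O = 197.8 kN·m.

O_x = -34.41 kN, O_y = 99.15 kN, M_O = 197.8 kN·m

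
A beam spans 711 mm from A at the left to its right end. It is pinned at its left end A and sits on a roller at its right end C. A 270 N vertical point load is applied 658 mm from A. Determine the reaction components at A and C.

ΣM about A: C_y·711 − 270·658 = 0 → C_y = 177660/711 = 249.873 ≈ 249.9 N.
ΣF_y = 0: A_y + 249.873 − 270 = 0 → A_y = 20.13 N.
ΣF_x = 0: no horizontal applied forces, so A_x = 0.

A_x = 0, A_y = 20.13 N, C_y = 249.9 N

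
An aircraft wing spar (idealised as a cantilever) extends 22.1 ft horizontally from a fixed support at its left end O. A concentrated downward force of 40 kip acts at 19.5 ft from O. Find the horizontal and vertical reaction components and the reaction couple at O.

ΣF_x = 0: O_x = 0.
ΣF_y = 0: O_y − 40 = 0 → O_y = 40.00 kip.
ΣM about O: M_O − 40·19.5 = 0 → M_O = 780.0 kip·ft.

O_x = 0, O_y = 40.00 kip, M_O = 780.0 kip·ft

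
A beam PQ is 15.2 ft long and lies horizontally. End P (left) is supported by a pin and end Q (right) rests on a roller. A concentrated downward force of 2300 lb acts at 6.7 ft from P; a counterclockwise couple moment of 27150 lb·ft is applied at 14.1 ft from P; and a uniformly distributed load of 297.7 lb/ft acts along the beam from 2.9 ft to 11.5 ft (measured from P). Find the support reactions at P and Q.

P_x = 0, P_y = 4420 lb, Q_y = 440.4 lb

Resultant of the distributed load: 297.7 × 8.6 = 2560.22 lb at 7.2 ft from P.
ΣM about P: Q_y·15.2 − 2300·6.7 + 27150 − (297.7·8.6)·7.2 = 0 → Q_y = 6693.584/15.2 = 440.367 ≈ 440.4 lb.
ΣF_y = 0: P_y + 440.367 − 2300 − 297.7·8.6 = 0 → P_y = 4420 lb.
ΣF_x = 0: no horizontal applied forces, so P_x = 0.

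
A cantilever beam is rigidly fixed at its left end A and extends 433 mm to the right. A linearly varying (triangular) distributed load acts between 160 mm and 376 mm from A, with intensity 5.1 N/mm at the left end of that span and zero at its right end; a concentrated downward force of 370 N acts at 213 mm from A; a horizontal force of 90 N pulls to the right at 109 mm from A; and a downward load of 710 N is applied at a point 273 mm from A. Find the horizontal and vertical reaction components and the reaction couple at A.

Resultant of the triangular load: ½ × 5.1 × 216 = 550.8 N, acting at 232 mm from A (one-third of the span from the peak).
ΣF_x = 0: A_x + 90 = 0 → A_x = -90.00 N.
ΣF_y = 0: A_y − ½·5.1·216 − 370 − 710 = 0 → A_y = 1631 N.
ΣM about A: M_A − (½·5.1·216)·232 − 370·213 − 710·273 = 0 → M_A = 400400 N·mm.

A_x = -90.00 N, A_y = 1631 N, M_A = 400400 N·mm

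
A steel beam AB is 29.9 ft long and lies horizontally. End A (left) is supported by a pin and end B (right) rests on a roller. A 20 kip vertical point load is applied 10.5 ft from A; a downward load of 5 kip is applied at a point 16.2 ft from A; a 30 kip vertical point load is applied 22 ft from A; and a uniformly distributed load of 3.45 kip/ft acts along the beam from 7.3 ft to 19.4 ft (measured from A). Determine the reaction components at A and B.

A_x = 0, A_y = 46.30 kip, B_y = 50.44 kip

Resultant of the distributed load: 3.45 × 12.1 = 41.745 kip at 13.35 ft from A.
Moments about A: B_y·29.9 − 20·10.5 − 5·16.2 − 30·22 − (3.45·12.1)·13.35 = 0 → B_y = 1508.29575/29.9 = 50.4447 ≈ 50.44 kip.
ΣF_y = 0: A_y + 50.4447 − 20 − 5 − 30 − 3.45·12.1 = 0 → A_y = 46.30 kip.
ΣF_x = 0: no horizontal applied forces, so A_x = 0.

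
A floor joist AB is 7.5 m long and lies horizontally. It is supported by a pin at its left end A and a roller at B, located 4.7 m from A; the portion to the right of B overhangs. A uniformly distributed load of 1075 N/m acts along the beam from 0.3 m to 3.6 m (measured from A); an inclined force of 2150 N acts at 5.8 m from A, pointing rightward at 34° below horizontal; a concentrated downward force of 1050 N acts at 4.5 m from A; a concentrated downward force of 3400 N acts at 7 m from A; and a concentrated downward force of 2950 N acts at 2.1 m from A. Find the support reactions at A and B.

Resultant of the distributed load: 1075 × 3.3 = 3547.5 N at 1.95 m from A.
Taking moments about A: B_y·4.7 − (1075·3.3)·1.95 − 2150·sin34°·5.8 − 1050·4.5 − 3400·7 − 2950·2.1 = 0 → B_y = 48610.8/4.7 = 10342.7 ≈ 10340 N.
ΣF_y = 0: A_y + 10342.7 − 1075·3.3 − 2150·sin34° − 1050 − 3400 − 2950 = 0 → A_y = 1807 N.
ΣF_x = 0: A_x + 2150·cos34° = 0 → A_x = -1782 N.

A_x = -1782 N, A_y = 1807 N, B_y = 10340 N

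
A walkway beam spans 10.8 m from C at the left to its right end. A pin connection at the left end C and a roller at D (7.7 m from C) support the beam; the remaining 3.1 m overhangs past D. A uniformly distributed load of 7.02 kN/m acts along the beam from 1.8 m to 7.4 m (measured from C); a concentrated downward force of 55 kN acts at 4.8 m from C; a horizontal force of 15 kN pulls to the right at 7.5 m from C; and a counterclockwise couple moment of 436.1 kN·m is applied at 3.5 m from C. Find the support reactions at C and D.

C_x = -15.00 kN, C_y = 93.18 kN, D_y = 1.134 kN

Resultant of the distributed load: 7.02 × 5.6 = 39.312 kN at 4.6 m from C.
Moments about C: D_y·7.7 − (7.02·5.6)·4.6 − 55·4.8 + 436.1 = 0 → D_y = 8.7352/7.7 = 1.13444 ≈ 1.134 kN.
ΣF_y = 0: C_y + 1.13444 − 7.02·5.6 − 55 = 0 → C_y = 93.18 kN.
ΣF_x = 0: C_x + 15 = 0 → C_x = -15.00 kN.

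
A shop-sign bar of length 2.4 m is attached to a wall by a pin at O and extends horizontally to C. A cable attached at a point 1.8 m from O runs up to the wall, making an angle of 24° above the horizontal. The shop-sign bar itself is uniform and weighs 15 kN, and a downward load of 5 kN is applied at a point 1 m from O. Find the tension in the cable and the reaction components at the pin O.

T = 31.42 kN, O_x = 28.70 kN, O_y = 7.222 kN

ΣM about O: T·sin24°·1.8 − 15·1.2 − 5·1 = 0 → T = 23/(1.8·0.406737) = 31.4153 ≈ 31.42 kN.
ΣF_x = 0: O_x − T·cos24° = 0 → O_x = 31.4153 × 0.913545 = 28.70 kN.
ΣF_y = 0: O_y + T·sin24° − 15 − 5 = 0 → O_y = 20 − 31.4153 × 0.406737 = 7.222 kN.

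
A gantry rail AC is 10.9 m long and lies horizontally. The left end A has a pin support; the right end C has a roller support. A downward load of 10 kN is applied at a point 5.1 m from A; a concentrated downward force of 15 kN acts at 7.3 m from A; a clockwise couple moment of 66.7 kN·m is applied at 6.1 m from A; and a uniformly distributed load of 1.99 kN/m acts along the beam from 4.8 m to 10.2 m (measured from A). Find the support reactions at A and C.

A_x = 0, A_y = 7.508 kN, C_y = 28.24 kN

Resultant of the distributed load: 1.99 × 5.4 = 10.746 kN at 7.5 m from A.
Moments about A: C_y·10.9 − 10·5.1 − 15·7.3 − 66.7 − (1.99·5.4)·7.5 = 0 → C_y = 307.795/10.9 = 28.2381 ≈ 28.24 kN.
ΣF_y = 0: A_y + 28.2381 − 10 − 15 − 1.99·5.4 = 0 → A_y = 7.508 kN.
ΣF_x = 0: no horizontal applied forces, so A_x = 0.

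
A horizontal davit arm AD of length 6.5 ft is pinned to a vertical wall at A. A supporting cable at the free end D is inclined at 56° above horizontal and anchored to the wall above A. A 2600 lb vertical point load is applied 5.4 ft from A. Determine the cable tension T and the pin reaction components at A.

T = 2605 lb, A_x = 1457 lb, A_y = 440.0 lb

ΣM about A: T·sin56°·6.5 − 2600·5.4 = 0 → T = 14040/(6.5·0.829038) = 2605.43 ≈ 2605 lb.
ΣF_x = 0: A_x − T·cos56° = 0 → A_x = 2605.43 × 0.559193 = 1457 lb.
ΣF_y = 0: A_y + T·sin56° − 2600 = 0 → A_y = 2600 − 2605.43 × 0.829038 = 440.0 lb.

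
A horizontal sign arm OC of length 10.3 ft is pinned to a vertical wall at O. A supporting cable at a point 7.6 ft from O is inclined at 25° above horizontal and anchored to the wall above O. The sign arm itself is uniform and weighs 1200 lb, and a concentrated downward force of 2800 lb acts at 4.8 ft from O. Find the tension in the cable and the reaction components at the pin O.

T = 6109 lb, O_x = 5536 lb, O_y = 1418 lb

ΣM about O: T·sin25°·7.6 − 1200·5.15 − 2800·4.8 = 0 → T = 19620/(7.6·0.422618) = 6108.54 ≈ 6109 lb.
ΣF_x = 0: O_x − T·cos25° = 0 → O_x = 6108.54 × 0.906308 = 5536 lb.
ΣF_y = 0: O_y + T·sin25° − 1200 − 2800 = 0 → O_y = 4000 − 6108.54 × 0.422618 = 1418 lb.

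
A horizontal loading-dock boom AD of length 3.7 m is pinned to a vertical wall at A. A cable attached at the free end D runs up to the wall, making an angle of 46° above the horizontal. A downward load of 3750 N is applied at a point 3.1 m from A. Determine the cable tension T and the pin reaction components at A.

ΣM about A: T·sin46°·3.7 − 3750·3.1 = 0 → T = 11625/(3.7·0.71934) = 4367.74 ≈ 4368 N.
ΣF_x = 0: A_x − T·cos46° = 0 → A_x = 4367.74 × 0.694658 = 3034 N.
ΣF_y = 0: A_y + T·sin46° − 3750 = 0 → A_y = 3750 − 4367.74 × 0.71934 = 608.1 N.

T = 4368 N, A_x = 3034 N, A_y = 608.1 N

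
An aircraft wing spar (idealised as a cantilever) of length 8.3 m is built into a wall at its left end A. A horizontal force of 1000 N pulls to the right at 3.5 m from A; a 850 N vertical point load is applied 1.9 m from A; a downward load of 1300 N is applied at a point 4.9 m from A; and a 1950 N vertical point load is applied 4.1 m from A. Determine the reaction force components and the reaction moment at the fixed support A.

ΣF_x = 0: A_x + 1000 = 0 → A_x = -1000 N.
ΣF_y = 0: A_y − 850 − 1300 − 1950 = 0 → A_y = 4100 N.
ΣM about A: M_A − 850·1.9 − 1300·4.9 − 1950·4.1 = 0 → M_A = 15980 N·m.

A_x = -1000 N, A_y = 4100 N, M_A = 15980 N·m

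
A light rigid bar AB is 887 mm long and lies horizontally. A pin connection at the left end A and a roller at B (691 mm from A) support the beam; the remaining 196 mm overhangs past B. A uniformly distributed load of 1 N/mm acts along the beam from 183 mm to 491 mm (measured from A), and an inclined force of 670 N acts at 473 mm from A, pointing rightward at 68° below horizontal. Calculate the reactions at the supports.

Resultant of the distributed load: 1 × 308 = 308 N at 337 mm from A.
Taking moments about A: B_y·691 − (1·308)·337 − 670·sin68°·473 = 0 → B_y = 397630/691 = 575.441 ≈ 575.4 N.
ΣF_y = 0: A_y + 575.441 − 1·308 − 670·sin68° = 0 → A_y = 353.8 N.
ΣF_x = 0: A_x + 670·cos68° = 0 → A_x = -251.0 N.

A_x = -251.0 N, A_y = 353.8 N, B_y = 575.4 N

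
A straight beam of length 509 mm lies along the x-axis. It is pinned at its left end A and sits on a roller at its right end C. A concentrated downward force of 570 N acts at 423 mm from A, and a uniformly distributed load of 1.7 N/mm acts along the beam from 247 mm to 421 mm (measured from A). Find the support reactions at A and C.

A_x = 0, A_y = 198.0 N, C_y = 667.8 N

Resultant of the distributed load: 1.7 × 174 = 295.8 N at 334 mm from A.
Taking moments about A: C_y·509 − 570·423 − (1.7·174)·334 = 0 → C_y = 339907.2/509 = 667.794 ≈ 667.8 N.
ΣF_y = 0: A_y + 667.794 − 570 − 1.7·174 = 0 → A_y = 198.0 N.
ΣF_x = 0: no horizontal applied forces, so A_x = 0.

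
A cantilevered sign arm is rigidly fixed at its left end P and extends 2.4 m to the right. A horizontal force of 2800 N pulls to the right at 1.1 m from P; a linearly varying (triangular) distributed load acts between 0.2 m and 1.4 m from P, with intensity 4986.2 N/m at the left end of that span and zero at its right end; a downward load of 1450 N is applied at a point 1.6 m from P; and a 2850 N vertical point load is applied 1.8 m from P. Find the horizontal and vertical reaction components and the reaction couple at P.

P_x = -2800 N, P_y = 7292 N, M_P = 9245 N·m

Resultant of the triangular load: ½ × 4986.2 × 1.2 = 2991.72 N, acting at 0.6 m from P (one-third of the span from the peak).
ΣF_x = 0: P_x + 2800 = 0 → P_x = -2800 N.
ΣF_y = 0: P_y − ½·4986.2·1.2 − 1450 − 2850 = 0 → P_y = 7292 N.
ΣM about P: M_P − (½·4986.2·1.2)·0.6 − 1450·1.6 − 2850·1.8 = 0 → M_P = 9245 N·m.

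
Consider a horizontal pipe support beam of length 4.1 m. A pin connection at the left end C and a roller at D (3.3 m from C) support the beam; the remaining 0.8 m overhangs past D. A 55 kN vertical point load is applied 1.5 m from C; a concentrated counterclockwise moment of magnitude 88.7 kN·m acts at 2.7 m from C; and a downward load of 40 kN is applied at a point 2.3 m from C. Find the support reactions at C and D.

C_x = 0, C_y = 69.00 kN, D_y = 26.00 kN

Moments about C: D_y·3.3 − 55·1.5 + 88.7 − 40·2.3 = 0 → D_y = 85.8/3.3 = 26.00 kN.
ΣF_y = 0: C_y + 26 − 55 − 40 = 0 → C_y = 69.00 kN.
ΣF_x = 0: no horizontal applied forces, so C_x = 0.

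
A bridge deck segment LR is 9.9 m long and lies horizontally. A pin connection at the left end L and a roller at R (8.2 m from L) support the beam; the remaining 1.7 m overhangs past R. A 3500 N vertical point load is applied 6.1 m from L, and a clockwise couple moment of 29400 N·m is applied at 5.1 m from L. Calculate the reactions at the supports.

Moments about L: R_y·8.2 − 3500·6.1 − 29400 = 0 → R_y = 50750/8.2 = 6189.02 ≈ 6189 N.
ΣF_y = 0: L_y + 6189.02 − 3500 = 0 → L_y = -2689 N.
ΣF_x = 0: no horizontal applied forces, so L_x = 0.

L_x = 0, L_y = -2689 N, R_y = 6189 N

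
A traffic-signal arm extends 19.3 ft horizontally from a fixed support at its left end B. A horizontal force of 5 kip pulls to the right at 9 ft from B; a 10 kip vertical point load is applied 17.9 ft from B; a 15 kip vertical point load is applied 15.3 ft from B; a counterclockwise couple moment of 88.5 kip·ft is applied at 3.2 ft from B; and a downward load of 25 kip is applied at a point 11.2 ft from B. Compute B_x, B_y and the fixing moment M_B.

B_x = -5.000 kip, B_y = 50.00 kip, M_B = 600.0 kip·ft

ΣF_x = 0: B_x + 5 = 0 → B_x = -5.000 kip.
ΣF_y = 0: B_y − 10 − 15 − 25 = 0 → B_y = 50.00 kip.
ΣM about B: M_B − 10·17.9 − 15·15.3 + 88.5 − 25·11.2 = 0 → M_B = 600.0 kip·ft.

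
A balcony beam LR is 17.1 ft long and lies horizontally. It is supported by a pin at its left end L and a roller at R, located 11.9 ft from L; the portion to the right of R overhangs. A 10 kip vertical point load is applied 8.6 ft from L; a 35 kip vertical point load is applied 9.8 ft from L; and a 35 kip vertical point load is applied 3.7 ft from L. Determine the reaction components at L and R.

L_x = 0, L_y = 33.07 kip, R_y = 46.93 kip

ΣM about L: R_y·11.9 − 10·8.6 − 35·9.8 − 35·3.7 = 0 → R_y = 558.5/11.9 = 46.9328 ≈ 46.93 kip.
ΣF_y = 0: L_y + 46.9328 − 10 − 35 − 35 = 0 → L_y = 33.07 kip.
ΣF_x = 0: no horizontal applied forces, so L_x = 0.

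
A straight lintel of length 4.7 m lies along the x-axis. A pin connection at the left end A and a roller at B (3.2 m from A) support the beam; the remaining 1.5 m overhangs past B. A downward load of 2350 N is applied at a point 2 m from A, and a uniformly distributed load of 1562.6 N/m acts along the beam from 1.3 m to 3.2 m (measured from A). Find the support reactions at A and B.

A_x = 0, A_y = 1763 N, B_y = 3556 N

Resultant of the distributed load: 1562.6 × 1.9 = 2968.94 N at 2.25 m from A.
ΣM about A: B_y·3.2 − 2350·2 − (1562.6·1.9)·2.25 = 0 → B_y = 11380.115/3.2 = 3556.29 ≈ 3556 N.
ΣF_y = 0: A_y + 3556.29 − 2350 − 1562.6·1.9 = 0 → A_y = 1763 N.
ΣF_x = 0: no horizontal applied forces, so A_x = 0.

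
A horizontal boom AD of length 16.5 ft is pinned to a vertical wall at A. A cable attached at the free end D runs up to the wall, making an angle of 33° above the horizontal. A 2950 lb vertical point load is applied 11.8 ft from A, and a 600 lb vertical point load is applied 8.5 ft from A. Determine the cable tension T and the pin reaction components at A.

ΣM about A: T·sin33°·16.5 − 2950·11.8 − 600·8.5 = 0 → T = 39910/(16.5·0.544639) = 4441.08 ≈ 4441 lb.
ΣF_x = 0: A_x − T·cos33° = 0 → A_x = 4441.08 × 0.838671 = 3725 lb.
ΣF_y = 0: A_y + T·sin33° − 2950 − 600 = 0 → A_y = 3550 − 4441.08 × 0.544639 = 1131 lb.

T = 4441 lb, A_x = 3725 lb, A_y = 1131 lb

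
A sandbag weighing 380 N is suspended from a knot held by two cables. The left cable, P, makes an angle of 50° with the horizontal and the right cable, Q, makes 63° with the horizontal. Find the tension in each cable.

ΣF_x = 0: −T_P·cos50° + T_Q·cos63° = 0 → T_Q = 1.41586·T_P.
ΣF_y = 0: T_P·sin50° + T_Q·sin63° = 380.
Substitute: T_P·(0.766044 + 1.41586·0.891007) = 380 → T_P = 187.415 ≈ 187.4 N.
Then T_Q = 1.41586 × 187.415 = 265.4 N.

T_P = 187.4 N, T_Q = 265.4 N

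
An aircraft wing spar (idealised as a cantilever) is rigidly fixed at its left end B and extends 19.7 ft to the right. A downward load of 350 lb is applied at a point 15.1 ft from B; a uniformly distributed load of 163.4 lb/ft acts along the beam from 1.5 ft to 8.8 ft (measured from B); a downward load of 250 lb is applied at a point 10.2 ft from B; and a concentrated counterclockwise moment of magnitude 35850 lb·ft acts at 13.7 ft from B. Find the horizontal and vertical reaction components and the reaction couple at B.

B_x = 0, B_y = 1793 lb, M_B = -21870 lb·ft

Resultant of the distributed load: 163.4 × 7.3 = 1192.82 lb at 5.15 ft from B.
ΣF_x = 0: B_x = 0.
ΣF_y = 0: B_y − 350 − 163.4·7.3 − 250 = 0 → B_y = 1793 lb.
ΣM about B: M_B − 350·15.1 − (163.4·7.3)·5.15 − 250·10.2 + 35850 = 0 → M_B = -21870 lb·ft.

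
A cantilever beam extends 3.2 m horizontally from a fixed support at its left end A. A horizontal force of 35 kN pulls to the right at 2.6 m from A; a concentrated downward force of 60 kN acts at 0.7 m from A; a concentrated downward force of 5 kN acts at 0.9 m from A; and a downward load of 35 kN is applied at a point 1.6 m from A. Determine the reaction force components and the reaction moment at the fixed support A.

A_x = -35.00 kN, A_y = 100.0 kN, M_A = 102.5 kN·m

ΣF_x = 0: A_x + 35 = 0 → A_x = -35.00 kN.
ΣF_y = 0: A_y − 60 − 5 − 35 = 0 → A_y = 100.0 kN.
ΣM about A: M_A − 60·0.7 − 5·0.9 − 35·1.6 = 0 → M_A = 102.5 kN·m.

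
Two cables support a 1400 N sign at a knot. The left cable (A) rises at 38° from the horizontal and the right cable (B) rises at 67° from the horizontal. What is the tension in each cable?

T_A = 566.3 N, T_B = 1142 N

ΣF_x = 0: −T_A·cos38° + T_B·cos67° = 0 → T_B = 2.01676·T_A.
ΣF_y = 0: T_A·sin38° + T_B·sin67° = 1400.
Substitute: T_A·(0.615661 + 2.01676·0.920505) = 1400 → T_A = 566.32 ≈ 566.3 N.
Then T_B = 2.01676 × 566.32 = 1142 N.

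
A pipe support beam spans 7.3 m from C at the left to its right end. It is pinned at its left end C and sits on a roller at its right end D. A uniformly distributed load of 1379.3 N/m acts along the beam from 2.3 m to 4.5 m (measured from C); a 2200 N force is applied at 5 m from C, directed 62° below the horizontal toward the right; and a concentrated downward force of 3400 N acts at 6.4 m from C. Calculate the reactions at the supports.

Resultant of the distributed load: 1379.3 × 2.2 = 3034.46 N at 3.4 m from C.
ΣM about C: D_y·7.3 − (1379.3·2.2)·3.4 − 2200·sin62°·5 − 3400·6.4 = 0 → D_y = 41789.6/7.3 = 5724.6 ≈ 5725 N.
ΣF_y = 0: C_y + 5724.6 − 1379.3·2.2 − 2200·sin62° − 3400 = 0 → C_y = 2652 N.
ΣF_x = 0: C_x + 2200·cos62° = 0 → C_x = -1033 N.

C_x = -1033 N, C_y = 2652 N, D_y = 5725 N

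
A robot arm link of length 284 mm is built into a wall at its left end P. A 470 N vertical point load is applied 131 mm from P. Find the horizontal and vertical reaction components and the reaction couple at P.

P_x = 0, P_y = 470.0 N, M_P = 61570 N·mm

ΣF_x = 0: P_x = 0.
ΣF_y = 0: P_y − 470 = 0 → P_y = 470.0 N.
ΣM about P: M_P − 470·131 = 0 → M_P = 61570 N·mm.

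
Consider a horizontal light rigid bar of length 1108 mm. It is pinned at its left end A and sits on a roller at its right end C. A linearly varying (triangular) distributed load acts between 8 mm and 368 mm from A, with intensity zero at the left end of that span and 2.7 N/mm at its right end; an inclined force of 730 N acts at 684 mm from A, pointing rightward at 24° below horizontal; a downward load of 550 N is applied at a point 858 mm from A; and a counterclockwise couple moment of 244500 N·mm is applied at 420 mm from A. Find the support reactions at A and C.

Resultant of the triangular load: ½ × 2.7 × 360 = 486 N, acting at 248 mm from A (one-third of the span from the peak).
Taking moments about A: C_y·1108 − (½·2.7·360)·248 − 730·sin24°·684 − 550·858 + 244500 = 0 → C_y = 551020/1108 = 497.31 ≈ 497.3 N.
ΣF_y = 0: A_y + 497.31 − ½·2.7·360 − 730·sin24° − 550 = 0 → A_y = 835.6 N.
ΣF_x = 0: A_x + 730·cos24° = 0 → A_x = -666.9 N.

A_x = -666.9 N, A_y = 835.6 N, C_y = 497.3 N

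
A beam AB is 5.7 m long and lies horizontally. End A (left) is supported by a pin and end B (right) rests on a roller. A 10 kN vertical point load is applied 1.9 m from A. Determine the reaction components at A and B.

A_x = 0, A_y = 6.667 kN, B_y = 3.333 kN

Moments about A: B_y·5.7 − 10·1.9 = 0 → B_y = 19/5.7 = 3.33333 ≈ 3.333 kN.
ΣF_y = 0: A_y + 3.33333 − 10 = 0 → A_y = 6.667 kN.
ΣF_x = 0: no horizontal applied forces, so A_x = 0.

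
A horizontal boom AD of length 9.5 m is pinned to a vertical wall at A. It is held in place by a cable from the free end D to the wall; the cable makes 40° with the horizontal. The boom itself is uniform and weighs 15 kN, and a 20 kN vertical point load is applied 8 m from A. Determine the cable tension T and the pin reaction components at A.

ΣM about A: T·sin40°·9.5 − 15·4.75 − 20·8 = 0 → T = 231.25/(9.5·0.642788) = 37.8696 ≈ 37.87 kN.
ΣF_x = 0: A_x − T·cos40° = 0 → A_x = 37.8696 × 0.766044 = 29.01 kN.
ΣF_y = 0: A_y + T·sin40° − 15 − 20 = 0 → A_y = 35 − 37.8696 × 0.642788 = 10.66 kN.

T = 37.87 kN, A_x = 29.01 kN, A_y = 10.66 kN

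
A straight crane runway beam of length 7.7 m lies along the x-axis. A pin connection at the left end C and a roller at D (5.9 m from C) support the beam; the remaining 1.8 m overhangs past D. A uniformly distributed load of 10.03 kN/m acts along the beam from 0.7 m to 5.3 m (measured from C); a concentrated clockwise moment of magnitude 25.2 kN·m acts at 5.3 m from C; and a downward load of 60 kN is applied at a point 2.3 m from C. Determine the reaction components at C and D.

C_x = 0, C_y = 55.02 kN, D_y = 51.12 kN

Resultant of the distributed load: 10.03 × 4.6 = 46.138 kN at 3 m from C.
Taking moments about C: D_y·5.9 − (10.03·4.6)·3 − 25.2 − 60·2.3 = 0 → D_y = 301.614/5.9 = 51.121 ≈ 51.12 kN.
ΣF_y = 0: C_y + 51.121 − 10.03·4.6 − 60 = 0 → C_y = 55.02 kN.
ΣF_x = 0: no horizontal applied forces, so C_x = 0.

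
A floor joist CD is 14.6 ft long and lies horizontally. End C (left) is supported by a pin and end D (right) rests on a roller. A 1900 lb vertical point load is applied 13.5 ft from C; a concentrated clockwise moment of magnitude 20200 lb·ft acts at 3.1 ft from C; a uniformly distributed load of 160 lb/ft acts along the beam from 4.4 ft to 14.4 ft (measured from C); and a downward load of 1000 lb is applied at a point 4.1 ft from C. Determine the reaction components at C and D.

Resultant of the distributed load: 160 × 10 = 1600 lb at 9.4 ft from C.
Taking moments about C: D_y·14.6 − 1900·13.5 − 20200 − (160·10)·9.4 − 1000·4.1 = 0 → D_y = 64990/14.6 = 4451.37 ≈ 4451 lb.
ΣF_y = 0: C_y + 4451.37 − 1900 − 160·10 − 1000 = 0 → C_y = 48.63 lb.
ΣF_x = 0: no horizontal applied forces, so C_x = 0.

C_x = 0, C_y = 48.63 lb, D_y = 4451 lb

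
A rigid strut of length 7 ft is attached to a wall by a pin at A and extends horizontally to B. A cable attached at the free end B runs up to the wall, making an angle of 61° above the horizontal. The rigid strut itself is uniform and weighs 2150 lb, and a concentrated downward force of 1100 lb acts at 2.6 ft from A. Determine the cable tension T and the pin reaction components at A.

ΣM about A: T·sin61°·7 − 2150·3.5 − 1100·2.6 = 0 → T = 10385/(7·0.87462) = 1696.25 ≈ 1696 lb.
ΣF_x = 0: A_x − T·cos61° = 0 → A_x = 1696.25 × 0.48481 = 822.4 lb.
ΣF_y = 0: A_y + T·sin61° − 2150 − 1100 = 0 → A_y = 3250 − 1696.25 × 0.87462 = 1766 lb.

T = 1696 lb, A_x = 822.4 lb, A_y = 1766 lb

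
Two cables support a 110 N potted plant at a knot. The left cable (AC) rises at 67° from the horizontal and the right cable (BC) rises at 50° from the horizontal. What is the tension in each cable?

ΣF_x = 0: −T_AC·cos67° + T_BC·cos50° = 0 → T_BC = 0.60787·T_AC.
ΣF_y = 0: T_AC·sin67° + T_BC·sin50° = 110.
Substitute: T_AC·(0.920505 + 0.60787·0.766044) = 110 → T_AC = 79.3559 ≈ 79.36 N.
Then T_BC = 0.60787 × 79.3559 = 48.24 N.

T_AC = 79.36 N, T_BC = 48.24 N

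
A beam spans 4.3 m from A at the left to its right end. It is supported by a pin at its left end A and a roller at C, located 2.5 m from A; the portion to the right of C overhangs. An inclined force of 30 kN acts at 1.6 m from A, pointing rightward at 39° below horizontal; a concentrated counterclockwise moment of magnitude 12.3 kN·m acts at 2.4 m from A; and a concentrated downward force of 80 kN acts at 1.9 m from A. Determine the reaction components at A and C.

Moments about A: C_y·2.5 − 30·sin39°·1.6 + 12.3 − 80·1.9 = 0 → C_y = 169.907/2.5 = 67.9628 ≈ 67.96 kN.
ΣF_y = 0: A_y + 67.9628 − 30·sin39° − 80 = 0 → A_y = 30.92 kN.
ΣF_x = 0: A_x + 30·cos39° = 0 → A_x = -23.31 kN.

A_x = -23.31 kN, A_y = 30.92 kN, C_y = 67.96 kN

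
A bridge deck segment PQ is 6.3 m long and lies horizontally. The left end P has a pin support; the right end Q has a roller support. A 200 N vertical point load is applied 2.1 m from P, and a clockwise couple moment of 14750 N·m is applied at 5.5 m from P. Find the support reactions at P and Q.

P_x = 0, P_y = -2208 N, Q_y = 2408 N

Moments about P: Q_y·6.3 − 200·2.1 − 14750 = 0 → Q_y = 15170/6.3 = 2407.94 ≈ 2408 N.
ΣF_y = 0: P_y + 2407.94 − 200 = 0 → P_y = -2208 N.
ΣF_x = 0: no horizontal applied forces, so P_x = 0.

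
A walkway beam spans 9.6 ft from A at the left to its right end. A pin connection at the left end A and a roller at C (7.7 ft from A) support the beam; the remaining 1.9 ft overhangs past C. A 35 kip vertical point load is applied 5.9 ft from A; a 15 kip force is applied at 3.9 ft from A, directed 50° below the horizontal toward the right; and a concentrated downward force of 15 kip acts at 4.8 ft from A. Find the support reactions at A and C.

A_x = -9.642 kip, A_y = 19.50 kip, C_y = 41.99 kip

ΣM about A: C_y·7.7 − 35·5.9 − 15·sin50°·3.9 − 15·4.8 = 0 → C_y = 323.314/7.7 = 41.9888 ≈ 41.99 kip.
ΣF_y = 0: A_y + 41.9888 − 35 − 15·sin50° − 15 = 0 → A_y = 19.50 kip.
ΣF_x = 0: A_x + 15·cos50° = 0 → A_x = -9.642 kip.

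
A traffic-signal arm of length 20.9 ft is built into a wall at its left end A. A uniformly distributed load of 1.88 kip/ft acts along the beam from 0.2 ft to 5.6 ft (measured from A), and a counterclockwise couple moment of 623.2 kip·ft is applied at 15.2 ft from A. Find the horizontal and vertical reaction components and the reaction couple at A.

Resultant of the distributed load: 1.88 × 5.4 = 10.152 kip at 2.9 ft from A.
ΣF_x = 0: A_x = 0.
ΣF_y = 0: A_y − 1.88·5.4 = 0 → A_y = 10.15 kip.
ΣM about A: M_A − (1.88·5.4)·2.9 + 623.2 = 0 → M_A = -593.8 kip·ft.

A_x = 0, A_y = 10.15 kip, M_A = -593.8 kip·ft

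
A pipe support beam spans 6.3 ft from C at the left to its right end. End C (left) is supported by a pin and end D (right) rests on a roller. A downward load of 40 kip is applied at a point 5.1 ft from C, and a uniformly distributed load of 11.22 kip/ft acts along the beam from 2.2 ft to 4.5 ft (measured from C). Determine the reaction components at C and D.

C_x = 0, C_y = 19.70 kip, D_y = 46.10 kip

Resultant of the distributed load: 11.22 × 2.3 = 25.806 kip at 3.35 ft from C.
ΣM about C: D_y·6.3 − 40·5.1 − (11.22·2.3)·3.35 = 0 → D_y = 290.4501/6.3 = 46.1032 ≈ 46.10 kip.
ΣF_y = 0: C_y + 46.1032 − 40 − 11.22·2.3 = 0 → C_y = 19.70 kip.
ΣF_x = 0: no horizontal applied forces, so C_x = 0.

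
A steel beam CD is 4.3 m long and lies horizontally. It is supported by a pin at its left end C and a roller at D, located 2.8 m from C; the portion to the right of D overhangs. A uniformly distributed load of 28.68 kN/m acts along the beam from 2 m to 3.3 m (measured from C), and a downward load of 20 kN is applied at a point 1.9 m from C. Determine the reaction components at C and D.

C_x = 0, C_y = 8.426 kN, D_y = 48.86 kN

Resultant of the distributed load: 28.68 × 1.3 = 37.284 kN at 2.65 m from C.
Moments about C: D_y·2.8 − (28.68·1.3)·2.65 − 20·1.9 = 0 → D_y = 136.8026/2.8 = 48.8581 ≈ 48.86 kN.
ΣF_y = 0: C_y + 48.8581 − 28.68·1.3 − 20 = 0 → C_y = 8.426 kN.
ΣF_x = 0: no horizontal applied forces, so C_x = 0.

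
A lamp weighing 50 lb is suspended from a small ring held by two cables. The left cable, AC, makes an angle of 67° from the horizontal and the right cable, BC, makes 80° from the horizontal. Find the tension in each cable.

ΣF_x = 0: −T_AC·cos67° + T_BC·cos80° = 0 → T_BC = 2.25013·T_AC.
ΣF_y = 0: T_AC·sin67° + T_BC·sin80° = 50.
Substitute: T_AC·(0.920505 + 2.25013·0.984808) = 50 → T_AC = 15.9416 ≈ 15.94 lb.
Then T_BC = 2.25013 × 15.9416 = 35.87 lb.

T_AC = 15.94 lb, T_BC = 35.87 lb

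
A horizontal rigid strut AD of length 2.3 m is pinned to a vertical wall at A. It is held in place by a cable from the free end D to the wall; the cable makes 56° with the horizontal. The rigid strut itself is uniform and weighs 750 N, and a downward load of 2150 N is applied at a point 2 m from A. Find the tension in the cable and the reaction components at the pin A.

ΣM about A: T·sin56°·2.3 − 750·1.15 − 2150·2 = 0 → T = 5162.5/(2.3·0.829038) = 2707.43 ≈ 2707 N.
ΣF_x = 0: A_x − T·cos56° = 0 → A_x = 2707.43 × 0.559193 = 1514 N.
ΣF_y = 0: A_y + T·sin56° − 750 − 2150 = 0 → A_y = 2900 − 2707.43 × 0.829038 = 655.4 N.

T = 2707 N, A_x = 1514 N, A_y = 655.4 N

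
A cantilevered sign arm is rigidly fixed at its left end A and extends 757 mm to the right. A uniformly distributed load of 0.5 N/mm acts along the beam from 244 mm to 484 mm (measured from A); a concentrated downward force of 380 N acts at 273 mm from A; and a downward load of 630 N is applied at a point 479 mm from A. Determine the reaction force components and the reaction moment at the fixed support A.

Resultant of the distributed load: 0.5 × 240 = 120 N at 364 mm from A.
ΣF_x = 0: A_x = 0.
ΣF_y = 0: A_y − 0.5·240 − 380 − 630 = 0 → A_y = 1130 N.
ΣM about A: M_A − (0.5·240)·364 − 380·273 − 630·479 = 0 → M_A = 449200 N·mm.

A_x = 0, A_y = 1130 N, M_A = 449200 N·mm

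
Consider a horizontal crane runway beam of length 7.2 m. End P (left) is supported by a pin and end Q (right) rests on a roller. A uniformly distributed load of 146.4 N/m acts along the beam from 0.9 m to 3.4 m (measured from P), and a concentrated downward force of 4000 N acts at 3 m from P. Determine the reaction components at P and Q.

P_x = 0, P_y = 2590 N, Q_y = 1776 N

Resultant of the distributed load: 146.4 × 2.5 = 366 N at 2.15 m from P.
Moments about P: Q_y·7.2 − (146.4·2.5)·2.15 − 4000·3 = 0 → Q_y = 12786.9/7.2 = 1775.96 ≈ 1776 N.
ΣF_y = 0: P_y + 1775.96 − 146.4·2.5 − 4000 = 0 → P_y = 2590 N.
ΣF_x = 0: no horizontal applied forces, so P_x = 0.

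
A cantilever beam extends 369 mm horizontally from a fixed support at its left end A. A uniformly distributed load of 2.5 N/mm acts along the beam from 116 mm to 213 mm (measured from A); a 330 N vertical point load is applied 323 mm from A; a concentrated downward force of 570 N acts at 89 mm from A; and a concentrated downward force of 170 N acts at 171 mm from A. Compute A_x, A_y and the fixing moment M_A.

Resultant of the distributed load: 2.5 × 97 = 242.5 N at 164.5 mm from A.
ΣF_x = 0: A_x = 0.
ΣF_y = 0: A_y − 2.5·97 − 330 − 570 − 170 = 0 → A_y = 1312 N.
ΣM about A: M_A − (2.5·97)·164.5 − 330·323 − 570·89 − 170·171 = 0 → M_A = 226300 N·mm.

A_x = 0, A_y = 1312 N, M_A = 226300 N·mm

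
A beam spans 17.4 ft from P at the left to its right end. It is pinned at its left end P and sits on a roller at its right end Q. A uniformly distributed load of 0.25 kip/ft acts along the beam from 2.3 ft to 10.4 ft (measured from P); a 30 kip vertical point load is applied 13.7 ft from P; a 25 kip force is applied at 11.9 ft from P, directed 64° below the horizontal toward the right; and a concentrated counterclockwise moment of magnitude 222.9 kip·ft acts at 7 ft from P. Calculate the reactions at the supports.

Resultant of the distributed load: 0.25 × 8.1 = 2.025 kip at 6.35 ft from P.
Moments about P: Q_y·17.4 − (0.25·8.1)·6.35 − 30·13.7 − 25·sin64°·11.9 + 222.9 = 0 → Q_y = 468.35/17.4 = 26.9167 ≈ 26.92 kip.
ΣF_y = 0: P_y + 26.9167 − 0.25·8.1 − 30 − 25·sin64° = 0 → P_y = 27.58 kip.
ΣF_x = 0: P_x + 25·cos64° = 0 → P_x = -10.96 kip.

P_x = -10.96 kip, P_y = 27.58 kip, Q_y = 26.92 kip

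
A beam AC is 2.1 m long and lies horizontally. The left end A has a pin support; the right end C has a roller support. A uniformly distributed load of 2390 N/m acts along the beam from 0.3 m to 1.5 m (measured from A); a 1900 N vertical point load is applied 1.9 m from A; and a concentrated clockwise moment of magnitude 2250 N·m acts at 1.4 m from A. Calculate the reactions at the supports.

A_x = 0, A_y = 748.4 N, C_y = 4020 N

Resultant of the distributed load: 2390 × 1.2 = 2868 N at 0.9 m from A.
ΣM about A: C_y·2.1 − (2390·1.2)·0.9 − 1900·1.9 − 2250 = 0 → C_y = 8441.2/2.1 = 4019.62 ≈ 4020 N.
ΣF_y = 0: A_y + 4019.62 − 2390·1.2 − 1900 = 0 → A_y = 748.4 N.
ΣF_x = 0: no horizontal applied forces, so A_x = 0.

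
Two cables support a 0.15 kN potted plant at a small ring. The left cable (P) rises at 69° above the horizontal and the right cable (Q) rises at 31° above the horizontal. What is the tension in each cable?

T_P = 0.1306 kN, T_Q = 0.05458 kN

ΣF_x = 0: −T_P·cos69° + T_Q·cos31° = 0 → T_Q = 0.418084·T_P.
ΣF_y = 0: T_P·sin69° + T_Q·sin31° = 0.15.
Substitute: T_P·(0.93358 + 0.418084·0.515038) = 0.15 → T_P = 0.130559 ≈ 0.1306 kN.
Then T_Q = 0.418084 × 0.130559 = 0.05458 kN.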